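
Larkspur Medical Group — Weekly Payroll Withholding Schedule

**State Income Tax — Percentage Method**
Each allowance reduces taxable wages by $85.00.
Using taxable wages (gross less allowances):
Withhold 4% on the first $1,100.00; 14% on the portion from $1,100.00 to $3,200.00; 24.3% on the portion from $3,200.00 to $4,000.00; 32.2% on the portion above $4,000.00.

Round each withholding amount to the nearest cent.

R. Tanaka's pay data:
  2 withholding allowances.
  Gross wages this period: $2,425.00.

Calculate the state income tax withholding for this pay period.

$205.70

State Income Tax: taxable = $2,425.00 − 2×$85.00 = $2,255.00
  $44.00 + 14% × ($2,255.00 − $1,100.00) = $44.00 + 14% × $1,155.00 = $205.70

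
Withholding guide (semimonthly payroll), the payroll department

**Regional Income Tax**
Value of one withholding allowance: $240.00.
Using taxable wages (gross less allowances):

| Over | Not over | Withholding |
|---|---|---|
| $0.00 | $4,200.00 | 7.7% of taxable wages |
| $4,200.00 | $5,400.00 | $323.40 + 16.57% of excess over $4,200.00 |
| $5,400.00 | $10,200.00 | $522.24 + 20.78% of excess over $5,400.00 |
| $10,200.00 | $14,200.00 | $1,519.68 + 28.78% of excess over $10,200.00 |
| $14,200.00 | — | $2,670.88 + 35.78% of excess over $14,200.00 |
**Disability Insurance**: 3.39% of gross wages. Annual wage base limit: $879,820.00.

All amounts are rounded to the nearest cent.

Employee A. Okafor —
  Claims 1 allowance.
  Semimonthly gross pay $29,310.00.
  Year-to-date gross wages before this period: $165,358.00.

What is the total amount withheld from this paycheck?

$8,984.98

Regional Income Tax: taxable = $29,310.00 − 1×$240.00 = $29,070.00
  $2,670.88 + 35.78% × ($29,070.00 − $14,200.00) = $2,670.88 + 35.78% × $14,870.00 = $7,991.37
Disability Insurance: 3.39% × $29,310.00 = $993.61
Total: $7,991.37 + $993.61 = $8,984.98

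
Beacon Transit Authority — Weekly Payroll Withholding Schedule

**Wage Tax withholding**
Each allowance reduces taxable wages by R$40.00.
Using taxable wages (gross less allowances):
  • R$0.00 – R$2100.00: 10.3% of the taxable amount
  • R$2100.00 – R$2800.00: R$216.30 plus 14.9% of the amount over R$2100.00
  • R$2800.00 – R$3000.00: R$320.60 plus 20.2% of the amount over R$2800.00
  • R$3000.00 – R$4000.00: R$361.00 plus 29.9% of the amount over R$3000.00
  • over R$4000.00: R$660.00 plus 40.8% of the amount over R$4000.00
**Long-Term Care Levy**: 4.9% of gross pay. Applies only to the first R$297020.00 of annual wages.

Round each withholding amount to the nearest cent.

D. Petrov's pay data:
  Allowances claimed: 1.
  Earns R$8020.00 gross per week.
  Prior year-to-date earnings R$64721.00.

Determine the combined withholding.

R$2676.82

Wage Tax: taxable = R$8020.00 − 1×R$40.00 = R$7980.00
  R$660.00 + 40.8% × (R$7980.00 − R$4000.00) = R$660.00 + 40.8% × R$3980.00 = R$2283.84
Long-Term Care Levy: 4.9% × R$8020.00 = R$392.98
Total: R$2283.84 + R$392.98 = R$2676.82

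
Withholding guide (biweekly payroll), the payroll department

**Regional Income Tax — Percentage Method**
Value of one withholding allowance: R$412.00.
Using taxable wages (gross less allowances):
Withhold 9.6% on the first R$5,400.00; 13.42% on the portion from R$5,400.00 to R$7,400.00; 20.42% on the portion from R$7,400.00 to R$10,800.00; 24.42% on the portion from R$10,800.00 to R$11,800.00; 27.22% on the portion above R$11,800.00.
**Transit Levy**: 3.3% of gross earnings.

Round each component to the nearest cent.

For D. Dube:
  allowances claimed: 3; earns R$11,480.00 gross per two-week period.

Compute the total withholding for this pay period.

R$1,746.38

Regional Income Tax: taxable = R$11,480.00 − 3×R$412.00 = R$10,244.00
  R$786.80 + 20.42% × (R$10,244.00 − R$7,400.00) = R$786.80 + 20.42% × R$2,844.00 = R$1,367.54
Transit Levy: 3.3% × R$11,480.00 = R$378.84
Total: R$1,367.54 + R$378.84 = R$1,746.38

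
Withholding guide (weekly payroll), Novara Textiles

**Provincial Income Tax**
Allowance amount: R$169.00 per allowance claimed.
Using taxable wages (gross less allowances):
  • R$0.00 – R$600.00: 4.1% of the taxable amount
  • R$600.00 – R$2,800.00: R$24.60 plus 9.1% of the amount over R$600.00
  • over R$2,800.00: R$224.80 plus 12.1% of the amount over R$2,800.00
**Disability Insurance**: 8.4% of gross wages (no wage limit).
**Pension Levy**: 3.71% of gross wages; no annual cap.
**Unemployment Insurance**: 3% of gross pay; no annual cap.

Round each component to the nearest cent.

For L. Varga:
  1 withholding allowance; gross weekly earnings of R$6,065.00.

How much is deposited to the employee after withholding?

Provincial Income Tax: taxable = R$6,065.00 − 1×R$169.00 = R$5,896.00
  R$224.80 + 12.1% × (R$5,896.00 − R$2,800.00) = R$224.80 + 12.1% × R$3,096.00 = R$599.42
Disability Insurance: 8.4% × R$6,065.00 = R$509.46
Pension Levy: 3.71% × R$6,065.00 = R$225.01
Unemployment Insurance: 3% × R$6,065.00 = R$181.95
Total withheld: R$599.42 + R$509.46 + R$225.01 + R$181.95 = R$1,515.84
Net pay: R$6,065.00 − R$1,515.84 = R$4,549.16

R$4,549.16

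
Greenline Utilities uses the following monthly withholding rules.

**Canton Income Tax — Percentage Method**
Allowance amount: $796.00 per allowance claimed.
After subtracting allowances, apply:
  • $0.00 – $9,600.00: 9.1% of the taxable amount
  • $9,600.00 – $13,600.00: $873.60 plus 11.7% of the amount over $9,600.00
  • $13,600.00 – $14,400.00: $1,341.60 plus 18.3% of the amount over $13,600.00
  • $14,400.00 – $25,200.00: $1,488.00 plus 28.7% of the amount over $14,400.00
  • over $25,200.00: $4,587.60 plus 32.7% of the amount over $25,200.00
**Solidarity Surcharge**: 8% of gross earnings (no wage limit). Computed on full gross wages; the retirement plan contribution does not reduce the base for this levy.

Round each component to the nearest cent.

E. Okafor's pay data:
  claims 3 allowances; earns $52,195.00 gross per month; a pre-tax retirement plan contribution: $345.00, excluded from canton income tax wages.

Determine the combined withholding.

Canton Income Tax: taxable = $52,195.00 − $345.00 − 3×$796.00 = $49,462.00
  $4,587.60 + 32.7% × ($49,462.00 − $25,200.00) = $4,587.60 + 32.7% × $24,262.00 = $12,521.27
Solidarity Surcharge: 8% × $52,195.00 = $4,175.60
Total: $12,521.27 + $4,175.60 = $16,696.87

$16,696.87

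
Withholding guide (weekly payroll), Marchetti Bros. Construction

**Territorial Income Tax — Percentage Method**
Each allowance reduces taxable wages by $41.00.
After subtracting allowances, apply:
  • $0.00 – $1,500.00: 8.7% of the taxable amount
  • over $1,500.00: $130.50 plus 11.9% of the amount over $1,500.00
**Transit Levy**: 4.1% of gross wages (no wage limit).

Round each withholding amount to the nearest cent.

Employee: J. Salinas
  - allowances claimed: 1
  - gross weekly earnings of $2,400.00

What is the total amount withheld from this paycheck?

Territorial Income Tax: taxable = $2,400.00 − 1×$41.00 = $2,359.00
  $130.50 + 11.9% × ($2,359.00 − $1,500.00) = $130.50 + 11.9% × $859.00 = $232.72
Transit Levy: 4.1% × $2,400.00 = $98.40
Total: $232.72 + $98.40 = $331.12

$331.12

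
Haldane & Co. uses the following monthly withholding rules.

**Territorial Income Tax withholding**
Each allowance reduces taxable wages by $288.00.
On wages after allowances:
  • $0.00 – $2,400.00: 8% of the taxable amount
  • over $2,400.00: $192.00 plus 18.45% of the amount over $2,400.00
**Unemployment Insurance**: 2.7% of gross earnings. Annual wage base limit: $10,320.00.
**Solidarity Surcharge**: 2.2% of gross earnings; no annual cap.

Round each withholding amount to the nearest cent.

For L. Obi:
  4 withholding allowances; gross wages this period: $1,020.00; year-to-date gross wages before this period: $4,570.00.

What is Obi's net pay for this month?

Territorial Income Tax: taxable = $1,020.00 − 4×$288.00 = $-132.00
  Taxable ≤ 0 → $0.00
Unemployment Insurance: 2.7% × $1,020.00 = $27.54
Solidarity Surcharge: 2.2% × $1,020.00 = $22.44
Total withheld: $0.00 + $27.54 + $22.44 = $49.98
Net pay: $1,020.00 − $49.98 = $970.02

$970.02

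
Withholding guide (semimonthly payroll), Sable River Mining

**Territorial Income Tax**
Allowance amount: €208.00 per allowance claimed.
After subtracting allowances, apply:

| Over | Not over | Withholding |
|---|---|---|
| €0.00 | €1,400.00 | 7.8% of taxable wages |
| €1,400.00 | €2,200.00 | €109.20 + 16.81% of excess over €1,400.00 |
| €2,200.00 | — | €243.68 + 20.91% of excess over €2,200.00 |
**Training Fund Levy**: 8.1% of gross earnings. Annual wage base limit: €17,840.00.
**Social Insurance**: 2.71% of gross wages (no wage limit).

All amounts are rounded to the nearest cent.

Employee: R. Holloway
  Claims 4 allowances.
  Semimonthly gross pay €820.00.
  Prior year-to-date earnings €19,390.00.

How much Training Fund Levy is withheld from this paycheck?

Training Fund Levy: YTD €19,390.00 ≥ cap €17,840.00 → €0.00

€0.00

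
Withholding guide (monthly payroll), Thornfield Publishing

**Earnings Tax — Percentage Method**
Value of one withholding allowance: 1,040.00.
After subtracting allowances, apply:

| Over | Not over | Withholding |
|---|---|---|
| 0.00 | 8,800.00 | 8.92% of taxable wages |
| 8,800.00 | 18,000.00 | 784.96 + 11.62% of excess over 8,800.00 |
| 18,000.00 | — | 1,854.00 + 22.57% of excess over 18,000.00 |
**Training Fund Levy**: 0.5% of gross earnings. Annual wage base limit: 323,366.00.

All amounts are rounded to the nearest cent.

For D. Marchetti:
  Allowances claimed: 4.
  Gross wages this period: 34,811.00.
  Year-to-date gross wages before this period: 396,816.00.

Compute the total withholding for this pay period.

Earnings Tax: taxable = 34,811.00 − 4×1,040.00 = 30,651.00
  1,854.00 + 22.57% × (30,651.00 − 18,000.00) = 1,854.00 + 22.57% × 12,651.00 = 4,709.33
Training Fund Levy: YTD 396,816.00 ≥ cap 323,366.00 → 0.00
Total: 4,709.33 + 0.00 = 4,709.33

4,709.33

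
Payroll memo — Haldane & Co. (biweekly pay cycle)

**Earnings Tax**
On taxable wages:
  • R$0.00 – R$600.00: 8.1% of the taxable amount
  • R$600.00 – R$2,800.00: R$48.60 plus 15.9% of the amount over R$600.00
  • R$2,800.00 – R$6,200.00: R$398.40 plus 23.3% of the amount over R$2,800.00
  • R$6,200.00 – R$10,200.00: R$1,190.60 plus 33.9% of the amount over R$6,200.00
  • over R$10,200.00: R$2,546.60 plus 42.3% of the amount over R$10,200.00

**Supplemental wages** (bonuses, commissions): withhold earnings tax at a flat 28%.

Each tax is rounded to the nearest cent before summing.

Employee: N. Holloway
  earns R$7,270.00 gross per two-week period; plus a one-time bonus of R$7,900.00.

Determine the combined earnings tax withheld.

R$3,765.33

Earnings Tax: taxable = R$7,270.00
  R$1,190.60 + 33.9% × (R$7,270.00 − R$6,200.00) = R$1,190.60 + 33.9% × R$1,070.00 = R$1,553.33
Supplemental (28% flat on bonus): 28% × R$7,900.00 = R$2,212.00
Total earnings tax: R$1,553.33 + R$2,212.00 = R$3,765.33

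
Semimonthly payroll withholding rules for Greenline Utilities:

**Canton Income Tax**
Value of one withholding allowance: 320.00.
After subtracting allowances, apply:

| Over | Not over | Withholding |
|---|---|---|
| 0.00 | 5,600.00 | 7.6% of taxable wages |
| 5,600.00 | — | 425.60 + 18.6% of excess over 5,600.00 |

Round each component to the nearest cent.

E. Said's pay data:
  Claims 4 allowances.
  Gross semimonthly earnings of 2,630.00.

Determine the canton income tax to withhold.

Canton Income Tax: taxable = 2,630.00 − 4×320.00 = 1,350.00
  7.6% × 1,350.00 = 102.60

102.60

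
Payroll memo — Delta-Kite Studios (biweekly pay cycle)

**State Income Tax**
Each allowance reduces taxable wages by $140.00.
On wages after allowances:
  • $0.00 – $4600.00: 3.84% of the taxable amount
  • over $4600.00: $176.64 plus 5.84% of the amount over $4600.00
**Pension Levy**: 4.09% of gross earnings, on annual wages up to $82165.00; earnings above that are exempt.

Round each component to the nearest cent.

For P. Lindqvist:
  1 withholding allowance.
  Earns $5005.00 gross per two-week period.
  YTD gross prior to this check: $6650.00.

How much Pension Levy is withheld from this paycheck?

$204.70

Pension Levy: 4.09% × $5005.00 = $204.70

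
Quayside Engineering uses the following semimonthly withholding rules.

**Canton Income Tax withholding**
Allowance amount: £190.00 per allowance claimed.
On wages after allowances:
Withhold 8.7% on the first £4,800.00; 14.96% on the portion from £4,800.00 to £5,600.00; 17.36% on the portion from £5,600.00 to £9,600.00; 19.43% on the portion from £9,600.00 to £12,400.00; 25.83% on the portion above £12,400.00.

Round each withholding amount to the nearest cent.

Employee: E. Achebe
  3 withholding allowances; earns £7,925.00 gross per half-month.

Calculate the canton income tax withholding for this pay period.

Canton Income Tax: taxable = £7,925.00 − 3×£190.00 = £7,355.00
  £537.28 + 17.36% × (£7,355.00 − £5,600.00) = £537.28 + 17.36% × £1,755.00 = £841.95

£841.95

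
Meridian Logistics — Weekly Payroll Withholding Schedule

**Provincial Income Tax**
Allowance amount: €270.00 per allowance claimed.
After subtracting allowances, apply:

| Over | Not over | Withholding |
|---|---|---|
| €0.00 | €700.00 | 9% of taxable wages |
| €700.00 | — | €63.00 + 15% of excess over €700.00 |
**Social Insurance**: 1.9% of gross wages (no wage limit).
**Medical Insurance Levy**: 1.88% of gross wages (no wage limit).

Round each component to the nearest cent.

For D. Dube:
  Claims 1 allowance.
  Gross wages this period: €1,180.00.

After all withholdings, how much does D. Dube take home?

€1,040.90

Provincial Income Tax: taxable = €1,180.00 − 1×€270.00 = €910.00
  €63.00 + 15% × (€910.00 − €700.00) = €63.00 + 15% × €210.00 = €94.50
Social Insurance: 1.9% × €1,180.00 = €22.42
Medical Insurance Levy: 1.88% × €1,180.00 = €22.18
Total withheld: €94.50 + €22.42 + €22.18 = €139.10
Net pay: €1,180.00 − €139.10 = €1,040.90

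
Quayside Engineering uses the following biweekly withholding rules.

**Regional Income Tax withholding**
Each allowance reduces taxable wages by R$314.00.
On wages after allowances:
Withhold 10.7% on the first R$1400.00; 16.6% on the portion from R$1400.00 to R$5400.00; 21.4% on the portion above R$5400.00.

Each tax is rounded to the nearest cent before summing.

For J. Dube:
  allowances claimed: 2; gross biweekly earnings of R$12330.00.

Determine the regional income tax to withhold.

R$2162.43

Regional Income Tax: taxable = R$12330.00 − 2×R$314.00 = R$11702.00
  R$813.80 + 21.4% × (R$11702.00 − R$5400.00) = R$813.80 + 21.4% × R$6302.00 = R$2162.43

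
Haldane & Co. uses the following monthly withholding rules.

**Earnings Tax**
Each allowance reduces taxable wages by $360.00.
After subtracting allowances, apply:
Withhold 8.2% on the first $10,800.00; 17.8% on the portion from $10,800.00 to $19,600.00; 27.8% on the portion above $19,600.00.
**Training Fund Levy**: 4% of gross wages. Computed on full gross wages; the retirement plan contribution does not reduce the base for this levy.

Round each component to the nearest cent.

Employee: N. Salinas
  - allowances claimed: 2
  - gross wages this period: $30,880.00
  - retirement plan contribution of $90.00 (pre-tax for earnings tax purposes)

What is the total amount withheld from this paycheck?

Earnings Tax: taxable = $30,880.00 − $90.00 − 2×$360.00 = $30,070.00
  $2,452.00 + 27.8% × ($30,070.00 − $19,600.00) = $2,452.00 + 27.8% × $10,470.00 = $5,362.66
Training Fund Levy: 4% × $30,880.00 = $1,235.20
Total: $5,362.66 + $1,235.20 = $6,597.86

$6,597.86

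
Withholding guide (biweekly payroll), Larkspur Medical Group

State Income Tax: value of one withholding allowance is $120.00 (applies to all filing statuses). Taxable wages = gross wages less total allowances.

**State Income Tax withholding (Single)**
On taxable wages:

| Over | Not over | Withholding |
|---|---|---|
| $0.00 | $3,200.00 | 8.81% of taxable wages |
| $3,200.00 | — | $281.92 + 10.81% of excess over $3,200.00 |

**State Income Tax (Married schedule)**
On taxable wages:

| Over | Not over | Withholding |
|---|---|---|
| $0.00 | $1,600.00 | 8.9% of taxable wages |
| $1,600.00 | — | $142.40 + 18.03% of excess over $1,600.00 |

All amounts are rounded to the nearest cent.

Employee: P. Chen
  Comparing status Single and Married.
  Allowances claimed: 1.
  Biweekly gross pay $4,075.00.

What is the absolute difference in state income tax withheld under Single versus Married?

$203.47

State Income Tax (Single): taxable = $4,075.00 − 1×$120.00 = $3,955.00
  $281.92 + 10.81% × ($3,955.00 − $3,200.00) = $281.92 + 10.81% × $755.00 = $363.54
State Income Tax (Married): taxable = $4,075.00 − 1×$120.00 = $3,955.00
  $142.40 + 18.03% × ($3,955.00 − $1,600.00) = $142.40 + 18.03% × $2,355.00 = $567.01
Difference: |$363.54 − $567.01| = $203.47 (higher under Married)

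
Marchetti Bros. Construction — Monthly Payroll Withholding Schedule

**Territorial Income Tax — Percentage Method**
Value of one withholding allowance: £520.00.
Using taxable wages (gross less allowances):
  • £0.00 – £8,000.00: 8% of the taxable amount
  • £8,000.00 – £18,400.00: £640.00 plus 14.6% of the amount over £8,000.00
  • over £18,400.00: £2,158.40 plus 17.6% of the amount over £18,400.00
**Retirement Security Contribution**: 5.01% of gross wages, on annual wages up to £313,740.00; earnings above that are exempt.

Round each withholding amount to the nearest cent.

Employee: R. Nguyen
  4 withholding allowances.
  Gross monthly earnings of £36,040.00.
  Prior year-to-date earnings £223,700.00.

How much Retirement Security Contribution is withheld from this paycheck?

£1,805.60

Retirement Security Contribution: 5.01% × £36,040.00 = £1,805.60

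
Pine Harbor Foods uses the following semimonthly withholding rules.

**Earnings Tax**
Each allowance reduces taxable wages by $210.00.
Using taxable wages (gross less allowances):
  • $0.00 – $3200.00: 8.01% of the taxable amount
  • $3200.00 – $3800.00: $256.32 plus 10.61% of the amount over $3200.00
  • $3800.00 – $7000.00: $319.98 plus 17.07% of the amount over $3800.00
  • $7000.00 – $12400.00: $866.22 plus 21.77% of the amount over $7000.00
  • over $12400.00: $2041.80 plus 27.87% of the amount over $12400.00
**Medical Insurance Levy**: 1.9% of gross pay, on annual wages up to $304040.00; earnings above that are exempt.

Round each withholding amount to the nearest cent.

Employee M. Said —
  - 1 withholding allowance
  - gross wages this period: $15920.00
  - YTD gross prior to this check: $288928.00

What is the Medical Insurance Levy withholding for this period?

Medical Insurance Levy: cap $304040.00 − YTD $288928.00 = $15112.00 subject; 1.9% × $15112.00 = $287.13

$287.13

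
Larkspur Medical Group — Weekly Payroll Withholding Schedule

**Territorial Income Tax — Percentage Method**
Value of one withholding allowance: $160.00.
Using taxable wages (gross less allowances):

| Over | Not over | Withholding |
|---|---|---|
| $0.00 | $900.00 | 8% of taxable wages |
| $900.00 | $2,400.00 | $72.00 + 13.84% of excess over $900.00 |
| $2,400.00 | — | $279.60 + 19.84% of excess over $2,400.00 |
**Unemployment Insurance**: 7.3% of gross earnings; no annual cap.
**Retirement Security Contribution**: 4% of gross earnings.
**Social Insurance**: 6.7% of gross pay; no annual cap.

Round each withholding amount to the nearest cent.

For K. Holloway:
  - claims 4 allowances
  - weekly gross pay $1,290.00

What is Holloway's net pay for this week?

$1,005.80

Territorial Income Tax: taxable = $1,290.00 − 4×$160.00 = $650.00
  8% × $650.00 = $52.00
Unemployment Insurance: 7.3% × $1,290.00 = $94.17
Retirement Security Contribution: 4% × $1,290.00 = $51.60
Social Insurance: 6.7% × $1,290.00 = $86.43
Total withheld: $52.00 + $94.17 + $51.60 + $86.43 = $284.20
Net pay: $1,290.00 − $284.20 = $1,005.80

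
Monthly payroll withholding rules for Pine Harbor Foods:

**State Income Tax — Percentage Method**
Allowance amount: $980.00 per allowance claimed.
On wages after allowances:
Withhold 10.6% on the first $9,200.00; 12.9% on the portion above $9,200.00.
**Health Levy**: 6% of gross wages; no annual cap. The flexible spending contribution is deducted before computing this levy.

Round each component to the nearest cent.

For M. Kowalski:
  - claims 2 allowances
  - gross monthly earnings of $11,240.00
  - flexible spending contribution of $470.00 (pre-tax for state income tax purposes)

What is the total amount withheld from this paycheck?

$1,580.06

State Income Tax: taxable = $11,240.00 − $470.00 − 2×$980.00 = $8,810.00
  10.6% × $8,810.00 = $933.86
Health Levy: 6% × $10,770.00 = $646.20
Total: $933.86 + $646.20 = $1,580.06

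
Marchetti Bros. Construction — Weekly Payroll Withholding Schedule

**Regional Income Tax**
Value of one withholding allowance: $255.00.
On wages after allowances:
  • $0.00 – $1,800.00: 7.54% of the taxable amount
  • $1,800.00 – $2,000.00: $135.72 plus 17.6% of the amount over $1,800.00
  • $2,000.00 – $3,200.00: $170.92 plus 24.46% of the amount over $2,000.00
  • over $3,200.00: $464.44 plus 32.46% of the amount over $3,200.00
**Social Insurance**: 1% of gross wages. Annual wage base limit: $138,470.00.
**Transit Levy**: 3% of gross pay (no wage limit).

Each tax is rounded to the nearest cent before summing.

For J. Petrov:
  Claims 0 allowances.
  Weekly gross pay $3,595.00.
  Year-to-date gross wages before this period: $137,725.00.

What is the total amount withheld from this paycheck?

Regional Income Tax: taxable = $3,595.00
  $464.44 + 32.46% × ($3,595.00 − $3,200.00) = $464.44 + 32.46% × $395.00 = $592.66
Social Insurance: cap $138,470.00 − YTD $137,725.00 = $745.00 subject; 1% × $745.00 = $7.45
Transit Levy: 3% × $3,595.00 = $107.85
Total: $592.66 + $7.45 + $107.85 = $707.96

$707.96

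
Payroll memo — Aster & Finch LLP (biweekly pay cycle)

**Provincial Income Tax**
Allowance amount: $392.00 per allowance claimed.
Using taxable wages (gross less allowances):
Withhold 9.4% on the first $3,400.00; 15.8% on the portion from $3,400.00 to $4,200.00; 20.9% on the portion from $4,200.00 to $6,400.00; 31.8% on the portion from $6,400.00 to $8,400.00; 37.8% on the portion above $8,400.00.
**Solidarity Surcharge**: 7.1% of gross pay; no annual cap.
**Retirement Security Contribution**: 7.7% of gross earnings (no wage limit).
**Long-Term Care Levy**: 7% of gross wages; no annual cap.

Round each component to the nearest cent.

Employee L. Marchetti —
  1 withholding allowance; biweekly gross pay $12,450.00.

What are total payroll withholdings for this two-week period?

$5,638.62

Provincial Income Tax: taxable = $12,450.00 − 1×$392.00 = $12,058.00
  $1,541.80 + 37.8% × ($12,058.00 − $8,400.00) = $1,541.80 + 37.8% × $3,658.00 = $2,924.52
Solidarity Surcharge: 7.1% × $12,450.00 = $883.95
Retirement Security Contribution: 7.7% × $12,450.00 = $958.65
Long-Term Care Levy: 7% × $12,450.00 = $871.50
Total: $2,924.52 + $883.95 + $958.65 + $871.50 = $5,638.62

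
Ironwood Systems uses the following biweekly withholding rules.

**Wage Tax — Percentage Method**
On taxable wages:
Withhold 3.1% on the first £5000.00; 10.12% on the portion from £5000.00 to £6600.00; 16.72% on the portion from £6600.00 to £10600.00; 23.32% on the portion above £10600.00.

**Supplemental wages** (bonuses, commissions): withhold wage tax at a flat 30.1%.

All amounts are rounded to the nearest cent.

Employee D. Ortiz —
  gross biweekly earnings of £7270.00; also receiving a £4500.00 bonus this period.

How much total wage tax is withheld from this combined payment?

Wage Tax: taxable = £7270.00
  £316.92 + 16.72% × (£7270.00 − £6600.00) = £316.92 + 16.72% × £670.00 = £428.94
Supplemental (30.1% flat on bonus): 30.1% × £4500.00 = £1354.50
Total wage tax: £428.94 + £1354.50 = £1783.44

£1783.44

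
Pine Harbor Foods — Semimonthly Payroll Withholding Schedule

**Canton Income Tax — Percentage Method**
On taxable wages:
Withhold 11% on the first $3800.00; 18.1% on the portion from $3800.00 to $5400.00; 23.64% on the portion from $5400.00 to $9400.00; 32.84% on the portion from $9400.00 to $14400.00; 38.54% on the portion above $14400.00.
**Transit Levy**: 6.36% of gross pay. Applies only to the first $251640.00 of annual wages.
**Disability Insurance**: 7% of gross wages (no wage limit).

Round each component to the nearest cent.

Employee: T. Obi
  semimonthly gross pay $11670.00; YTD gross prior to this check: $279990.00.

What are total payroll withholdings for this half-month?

Canton Income Tax: taxable = $11670.00
  $1653.20 + 32.84% × ($11670.00 − $9400.00) = $1653.20 + 32.84% × $2270.00 = $2398.67
Transit Levy: YTD $279990.00 ≥ cap $251640.00 → $0.00
Disability Insurance: 7% × $11670.00 = $816.90
Total: $2398.67 + $0.00 + $816.90 = $3215.57

$3215.57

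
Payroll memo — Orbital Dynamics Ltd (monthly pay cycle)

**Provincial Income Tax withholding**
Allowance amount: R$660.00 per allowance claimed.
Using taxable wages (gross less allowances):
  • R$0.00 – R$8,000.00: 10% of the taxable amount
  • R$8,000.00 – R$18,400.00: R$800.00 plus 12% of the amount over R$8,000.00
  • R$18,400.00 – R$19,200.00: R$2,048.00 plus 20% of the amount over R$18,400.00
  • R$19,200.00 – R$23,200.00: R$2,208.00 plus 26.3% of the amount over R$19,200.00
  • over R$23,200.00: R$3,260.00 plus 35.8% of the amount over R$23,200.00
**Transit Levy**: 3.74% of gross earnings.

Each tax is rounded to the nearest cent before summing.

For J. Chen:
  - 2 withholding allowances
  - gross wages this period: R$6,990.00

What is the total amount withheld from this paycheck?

Provincial Income Tax: taxable = R$6,990.00 − 2×R$660.00 = R$5,670.00
  10% × R$5,670.00 = R$567.00
Transit Levy: 3.74% × R$6,990.00 = R$261.43
Total: R$567.00 + R$261.43 = R$828.43

R$828.43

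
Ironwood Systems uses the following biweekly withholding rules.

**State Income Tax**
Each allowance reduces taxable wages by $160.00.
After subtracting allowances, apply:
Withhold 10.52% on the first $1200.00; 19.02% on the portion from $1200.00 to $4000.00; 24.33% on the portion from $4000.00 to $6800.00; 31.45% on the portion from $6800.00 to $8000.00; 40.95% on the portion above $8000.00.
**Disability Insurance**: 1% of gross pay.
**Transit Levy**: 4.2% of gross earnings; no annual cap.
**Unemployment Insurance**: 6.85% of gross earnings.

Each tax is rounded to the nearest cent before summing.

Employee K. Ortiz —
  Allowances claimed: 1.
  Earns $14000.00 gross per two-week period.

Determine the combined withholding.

$5795.92

State Income Tax: taxable = $14000.00 − 1×$160.00 = $13840.00
  $1717.44 + 40.95% × ($13840.00 − $8000.00) = $1717.44 + 40.95% × $5840.00 = $4108.92
Disability Insurance: 1% × $14000.00 = $140.00
Transit Levy: 4.2% × $14000.00 = $588.00
Unemployment Insurance: 6.85% × $14000.00 = $959.00
Total: $4108.92 + $140.00 + $588.00 + $959.00 = $5795.92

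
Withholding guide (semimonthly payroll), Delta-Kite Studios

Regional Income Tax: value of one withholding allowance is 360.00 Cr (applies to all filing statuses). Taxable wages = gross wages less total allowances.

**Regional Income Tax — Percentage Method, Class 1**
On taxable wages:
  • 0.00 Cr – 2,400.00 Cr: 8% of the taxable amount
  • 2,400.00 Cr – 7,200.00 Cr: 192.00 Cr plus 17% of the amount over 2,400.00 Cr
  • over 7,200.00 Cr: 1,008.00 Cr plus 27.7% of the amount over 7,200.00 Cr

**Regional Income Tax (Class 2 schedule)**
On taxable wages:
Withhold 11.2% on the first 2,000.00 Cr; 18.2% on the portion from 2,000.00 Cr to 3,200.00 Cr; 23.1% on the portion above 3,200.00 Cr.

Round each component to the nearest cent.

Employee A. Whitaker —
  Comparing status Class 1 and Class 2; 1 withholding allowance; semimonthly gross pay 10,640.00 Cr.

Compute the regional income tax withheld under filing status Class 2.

2,077.88 Cr

Regional Income Tax (Class 2): taxable = 10,640.00 Cr − 1×360.00 Cr = 10,280.00 Cr
  442.40 Cr + 23.1% × (10,280.00 Cr − 3,200.00 Cr) = 442.40 Cr + 23.1% × 7,080.00 Cr = 2,077.88 Cr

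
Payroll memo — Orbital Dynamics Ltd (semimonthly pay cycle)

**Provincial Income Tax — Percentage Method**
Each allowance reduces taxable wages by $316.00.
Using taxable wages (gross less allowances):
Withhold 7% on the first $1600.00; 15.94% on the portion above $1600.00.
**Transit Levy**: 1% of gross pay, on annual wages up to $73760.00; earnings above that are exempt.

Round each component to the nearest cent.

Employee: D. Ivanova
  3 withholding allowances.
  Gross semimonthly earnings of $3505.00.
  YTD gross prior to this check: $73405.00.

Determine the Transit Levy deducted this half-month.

$3.55

Transit Levy: cap $73760.00 − YTD $73405.00 = $355.00 subject; 1% × $355.00 = $3.55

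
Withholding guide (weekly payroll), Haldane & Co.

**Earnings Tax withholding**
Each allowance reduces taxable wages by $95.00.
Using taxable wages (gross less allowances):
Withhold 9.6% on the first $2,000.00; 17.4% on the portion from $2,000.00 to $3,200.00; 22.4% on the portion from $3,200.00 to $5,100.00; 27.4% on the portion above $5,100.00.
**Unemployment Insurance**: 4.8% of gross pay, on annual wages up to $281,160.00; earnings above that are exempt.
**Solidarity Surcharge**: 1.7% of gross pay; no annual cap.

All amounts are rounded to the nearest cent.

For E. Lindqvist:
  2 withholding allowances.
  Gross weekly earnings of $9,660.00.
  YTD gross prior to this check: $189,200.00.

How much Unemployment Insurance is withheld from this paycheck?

$463.68

Unemployment Insurance: 4.8% × $9,660.00 = $463.68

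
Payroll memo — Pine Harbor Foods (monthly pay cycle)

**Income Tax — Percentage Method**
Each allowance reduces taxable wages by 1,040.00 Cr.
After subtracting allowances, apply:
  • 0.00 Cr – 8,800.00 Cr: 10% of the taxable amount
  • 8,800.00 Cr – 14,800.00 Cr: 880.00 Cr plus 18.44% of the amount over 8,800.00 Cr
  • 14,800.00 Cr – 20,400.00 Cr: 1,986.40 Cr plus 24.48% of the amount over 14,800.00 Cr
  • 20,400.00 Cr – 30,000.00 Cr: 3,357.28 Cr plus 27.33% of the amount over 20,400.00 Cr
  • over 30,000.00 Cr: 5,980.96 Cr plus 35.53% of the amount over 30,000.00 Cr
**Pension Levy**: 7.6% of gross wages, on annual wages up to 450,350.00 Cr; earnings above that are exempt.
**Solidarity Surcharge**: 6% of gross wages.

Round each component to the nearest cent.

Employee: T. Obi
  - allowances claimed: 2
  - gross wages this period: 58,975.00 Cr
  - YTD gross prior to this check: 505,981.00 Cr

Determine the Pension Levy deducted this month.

Pension Levy: YTD 505,981.00 Cr ≥ cap 450,350.00 Cr → 0.00 Cr

0.00 Cr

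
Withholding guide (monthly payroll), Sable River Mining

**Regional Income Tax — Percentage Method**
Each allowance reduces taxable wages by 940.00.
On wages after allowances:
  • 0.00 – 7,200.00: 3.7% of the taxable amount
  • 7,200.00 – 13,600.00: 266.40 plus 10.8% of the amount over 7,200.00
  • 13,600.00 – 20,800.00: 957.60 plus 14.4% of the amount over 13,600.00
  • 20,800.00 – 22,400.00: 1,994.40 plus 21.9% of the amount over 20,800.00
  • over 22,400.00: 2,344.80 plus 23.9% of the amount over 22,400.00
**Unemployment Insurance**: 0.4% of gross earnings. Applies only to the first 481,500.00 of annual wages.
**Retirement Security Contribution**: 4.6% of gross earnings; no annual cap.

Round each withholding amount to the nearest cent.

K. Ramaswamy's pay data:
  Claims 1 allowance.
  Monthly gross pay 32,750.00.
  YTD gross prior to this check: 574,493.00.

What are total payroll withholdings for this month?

Regional Income Tax: taxable = 32,750.00 − 1×940.00 = 31,810.00
  2,344.80 + 23.9% × (31,810.00 − 22,400.00) = 2,344.80 + 23.9% × 9,410.00 = 4,593.79
Unemployment Insurance: YTD 574,493.00 ≥ cap 481,500.00 → 0.00
Retirement Security Contribution: 4.6% × 32,750.00 = 1,506.50
Total: 4,593.79 + 0.00 + 1,506.50 = 6,100.29

6,100.29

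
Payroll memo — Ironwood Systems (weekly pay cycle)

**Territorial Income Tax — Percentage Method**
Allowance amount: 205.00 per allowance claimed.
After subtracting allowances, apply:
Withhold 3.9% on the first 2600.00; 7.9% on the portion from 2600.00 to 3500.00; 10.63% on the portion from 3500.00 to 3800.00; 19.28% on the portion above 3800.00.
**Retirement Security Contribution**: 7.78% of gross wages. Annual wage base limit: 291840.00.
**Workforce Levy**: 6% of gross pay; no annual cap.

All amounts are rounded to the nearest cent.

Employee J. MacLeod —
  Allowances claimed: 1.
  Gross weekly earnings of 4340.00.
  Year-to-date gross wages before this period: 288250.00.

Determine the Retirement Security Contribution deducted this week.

279.30

Retirement Security Contribution: cap 291840.00 − YTD 288250.00 = 3590.00 subject; 7.78% × 3590.00 = 279.30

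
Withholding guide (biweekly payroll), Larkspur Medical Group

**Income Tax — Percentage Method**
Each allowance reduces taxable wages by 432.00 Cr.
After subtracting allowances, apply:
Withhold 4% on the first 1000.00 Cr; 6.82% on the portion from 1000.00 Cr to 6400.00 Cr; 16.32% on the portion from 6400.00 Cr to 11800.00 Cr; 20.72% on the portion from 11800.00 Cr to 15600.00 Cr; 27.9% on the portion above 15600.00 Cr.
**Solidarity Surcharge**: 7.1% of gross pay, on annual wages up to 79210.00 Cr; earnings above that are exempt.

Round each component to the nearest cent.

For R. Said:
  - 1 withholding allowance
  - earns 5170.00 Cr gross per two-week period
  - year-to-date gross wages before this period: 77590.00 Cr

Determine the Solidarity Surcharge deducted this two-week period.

115.02 Cr

Solidarity Surcharge: cap 79210.00 Cr − YTD 77590.00 Cr = 1620.00 Cr subject; 7.1% × 1620.00 Cr = 115.02 Cr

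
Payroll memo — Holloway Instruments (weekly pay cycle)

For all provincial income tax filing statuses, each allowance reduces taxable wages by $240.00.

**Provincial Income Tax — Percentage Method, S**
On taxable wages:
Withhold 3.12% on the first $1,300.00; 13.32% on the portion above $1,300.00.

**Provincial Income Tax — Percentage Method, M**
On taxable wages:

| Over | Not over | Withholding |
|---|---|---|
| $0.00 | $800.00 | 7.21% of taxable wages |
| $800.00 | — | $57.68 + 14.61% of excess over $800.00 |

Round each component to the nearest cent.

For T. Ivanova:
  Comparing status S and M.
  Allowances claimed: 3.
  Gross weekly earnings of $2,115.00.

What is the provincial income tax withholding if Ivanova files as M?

$144.61

Provincial Income Tax (M): taxable = $2,115.00 − 3×$240.00 = $1,395.00
  $57.68 + 14.61% × ($1,395.00 − $800.00) = $57.68 + 14.61% × $595.00 = $144.61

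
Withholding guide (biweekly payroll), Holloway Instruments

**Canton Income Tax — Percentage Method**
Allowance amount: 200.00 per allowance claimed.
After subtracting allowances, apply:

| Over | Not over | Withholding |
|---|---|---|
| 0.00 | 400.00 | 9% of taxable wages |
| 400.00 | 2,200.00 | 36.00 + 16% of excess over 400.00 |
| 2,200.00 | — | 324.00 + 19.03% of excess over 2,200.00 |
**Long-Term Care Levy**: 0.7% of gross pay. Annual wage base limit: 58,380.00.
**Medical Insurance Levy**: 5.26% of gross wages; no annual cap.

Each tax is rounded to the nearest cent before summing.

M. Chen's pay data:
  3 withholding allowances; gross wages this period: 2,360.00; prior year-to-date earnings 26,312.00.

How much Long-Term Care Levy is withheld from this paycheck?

16.52

Long-Term Care Levy: 0.7% × 2,360.00 = 16.52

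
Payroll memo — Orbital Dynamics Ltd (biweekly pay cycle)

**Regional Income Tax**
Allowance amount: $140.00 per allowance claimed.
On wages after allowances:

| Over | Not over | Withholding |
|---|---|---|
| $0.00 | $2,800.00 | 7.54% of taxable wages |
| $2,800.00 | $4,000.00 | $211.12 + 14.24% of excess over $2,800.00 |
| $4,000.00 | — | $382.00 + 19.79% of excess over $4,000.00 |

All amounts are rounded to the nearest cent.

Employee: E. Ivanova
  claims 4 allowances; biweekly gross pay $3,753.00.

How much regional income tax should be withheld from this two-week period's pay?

$267.08

Regional Income Tax: taxable = $3,753.00 − 4×$140.00 = $3,193.00
  $211.12 + 14.24% × ($3,193.00 − $2,800.00) = $211.12 + 14.24% × $393.00 = $267.08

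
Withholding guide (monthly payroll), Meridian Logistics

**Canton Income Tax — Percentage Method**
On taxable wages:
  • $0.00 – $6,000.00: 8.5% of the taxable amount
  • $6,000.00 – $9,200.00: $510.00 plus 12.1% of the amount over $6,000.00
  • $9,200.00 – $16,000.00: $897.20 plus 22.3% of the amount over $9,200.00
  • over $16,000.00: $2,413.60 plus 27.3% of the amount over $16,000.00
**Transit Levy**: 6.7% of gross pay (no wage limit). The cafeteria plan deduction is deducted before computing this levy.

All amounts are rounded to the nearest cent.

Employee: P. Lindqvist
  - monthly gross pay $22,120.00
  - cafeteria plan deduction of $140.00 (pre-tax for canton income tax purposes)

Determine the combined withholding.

$5,518.80

Canton Income Tax: taxable = $22,120.00 − $140.00 = $21,980.00
  $2,413.60 + 27.3% × ($21,980.00 − $16,000.00) = $2,413.60 + 27.3% × $5,980.00 = $4,046.14
Transit Levy: 6.7% × $21,980.00 = $1,472.66
Total: $4,046.14 + $1,472.66 = $5,518.80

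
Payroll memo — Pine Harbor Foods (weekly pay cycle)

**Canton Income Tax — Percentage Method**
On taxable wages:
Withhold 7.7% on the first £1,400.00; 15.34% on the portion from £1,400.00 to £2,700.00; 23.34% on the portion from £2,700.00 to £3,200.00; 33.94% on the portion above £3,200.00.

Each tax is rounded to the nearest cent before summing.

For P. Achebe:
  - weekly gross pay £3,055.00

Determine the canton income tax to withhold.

£390.08

Canton Income Tax: taxable = £3,055.00
  £307.22 + 23.34% × (£3,055.00 − £2,700.00) = £307.22 + 23.34% × £355.00 = £390.08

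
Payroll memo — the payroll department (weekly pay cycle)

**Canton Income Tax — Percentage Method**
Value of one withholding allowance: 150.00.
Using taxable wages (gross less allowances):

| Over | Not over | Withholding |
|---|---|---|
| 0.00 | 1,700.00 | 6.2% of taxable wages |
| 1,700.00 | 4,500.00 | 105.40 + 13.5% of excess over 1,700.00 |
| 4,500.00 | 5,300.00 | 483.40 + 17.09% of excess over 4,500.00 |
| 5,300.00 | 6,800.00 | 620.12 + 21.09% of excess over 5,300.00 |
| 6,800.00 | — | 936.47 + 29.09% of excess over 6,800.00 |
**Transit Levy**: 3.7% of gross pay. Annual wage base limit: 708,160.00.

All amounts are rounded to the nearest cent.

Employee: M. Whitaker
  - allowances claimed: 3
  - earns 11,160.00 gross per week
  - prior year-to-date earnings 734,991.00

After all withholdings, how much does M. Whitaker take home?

9,086.11

Canton Income Tax: taxable = 11,160.00 − 3×150.00 = 10,710.00
  936.47 + 29.09% × (10,710.00 − 6,800.00) = 936.47 + 29.09% × 3,910.00 = 2,073.89
Transit Levy: YTD 734,991.00 ≥ cap 708,160.00 → 0.00
Total withheld: 2,073.89 + 0.00 = 2,073.89
Net pay: 11,160.00 − 2,073.89 = 9,086.11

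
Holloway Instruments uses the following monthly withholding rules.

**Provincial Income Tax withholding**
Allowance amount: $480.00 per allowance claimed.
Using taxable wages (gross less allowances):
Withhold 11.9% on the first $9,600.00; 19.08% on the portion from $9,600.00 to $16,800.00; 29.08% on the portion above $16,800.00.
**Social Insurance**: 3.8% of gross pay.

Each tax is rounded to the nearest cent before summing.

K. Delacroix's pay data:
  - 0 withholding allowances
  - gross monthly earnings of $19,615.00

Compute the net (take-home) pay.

Provincial Income Tax: taxable = $19,615.00
  $2,516.16 + 29.08% × ($19,615.00 − $16,800.00) = $2,516.16 + 29.08% × $2,815.00 = $3,334.76
Social Insurance: 3.8% × $19,615.00 = $745.37
Total withheld: $3,334.76 + $745.37 = $4,080.13
Net pay: $19,615.00 − $4,080.13 = $15,534.87

$15,534.87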